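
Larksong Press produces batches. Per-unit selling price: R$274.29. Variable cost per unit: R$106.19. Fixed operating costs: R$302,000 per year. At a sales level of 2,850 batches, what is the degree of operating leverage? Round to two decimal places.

Total contribution margin = 2,850 × R$168.10 = R$479,085.00.
Subtracting fixed costs: EBIT = R$479,085.00 − R$302,000 = R$177,085.00.
So DOL = total CM / EBIT = R$479,085.00 / R$177,085.00 = 2.7054.

2.71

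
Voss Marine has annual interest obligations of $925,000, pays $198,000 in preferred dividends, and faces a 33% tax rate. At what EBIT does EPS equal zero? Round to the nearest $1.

Grossing the preferred dividend up to pre-tax terms: $198,000 / (1 − 0.33) = $295,522.39.
EPS = 0 when EBIT covers interest plus the pre-tax preferred burden: $925,000 + $295,522.39 = $1,220,522.39.

$1,220,522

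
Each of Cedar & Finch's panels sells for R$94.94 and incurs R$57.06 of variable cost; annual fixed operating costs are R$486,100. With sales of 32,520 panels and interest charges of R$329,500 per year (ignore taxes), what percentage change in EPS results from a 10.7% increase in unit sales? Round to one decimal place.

Total contribution margin = 32,520 × R$37.88 = R$1,231,857.60.
Subtracting fixed costs: EBIT = R$1,231,857.60 − R$486,100 = R$745,757.60.
After interest of R$329,500.00, pre-tax earnings = R$416,257.60.
DCL = total CM / (EBIT − I) = R$1,231,857.60 / R$416,257.60 = 2.9594.
%ΔEPS = DCL × %ΔSales = 2.9594 × +10.7% = +31.7%.

+31.7%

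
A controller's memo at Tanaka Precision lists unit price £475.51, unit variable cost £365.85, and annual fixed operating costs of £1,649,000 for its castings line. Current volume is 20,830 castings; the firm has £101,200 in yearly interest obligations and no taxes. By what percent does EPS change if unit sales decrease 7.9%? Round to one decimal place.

-33.8%

At 20,830 units, contribution = 20,830 × £109.66 = £2,284,217.80.
Operating income = contribution − fixed costs = £2,284,217.80 − £1,649,000 = £635,217.80.
After interest of £101,200.00, pre-tax earnings = £534,017.80.
Degree of combined leverage = contribution ÷ (EBIT − I) = £2,284,217.80 ÷ £534,017.80 = 4.2774.
%ΔEPS = DCL × %ΔSales = 4.2774 × -7.9% = -33.8%.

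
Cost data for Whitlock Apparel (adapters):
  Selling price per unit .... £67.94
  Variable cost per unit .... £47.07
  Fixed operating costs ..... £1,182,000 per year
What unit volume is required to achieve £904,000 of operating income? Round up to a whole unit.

99,953 adapters

Each unit contributes £67.94 − £47.07 = £20.87.
Units = (FC + target) / CM = (£1,182,000 + £904,000) / £20.87 = 99,952.08, so 99,953 adapters.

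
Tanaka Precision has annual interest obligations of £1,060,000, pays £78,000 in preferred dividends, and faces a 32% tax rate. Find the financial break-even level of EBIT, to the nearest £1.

Preferred dividends are paid after tax, so their pre-tax equivalent is £78,000 ÷ (1 − 0.32) = £114,705.88.
Financial break-even EBIT = interest + D_p ÷ (1 − t) = £1,060,000 + £114,705.88 = £1,174,705.88.

£1,174,706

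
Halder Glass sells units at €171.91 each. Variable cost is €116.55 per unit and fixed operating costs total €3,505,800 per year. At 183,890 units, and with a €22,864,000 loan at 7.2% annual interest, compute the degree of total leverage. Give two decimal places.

At 183,890 units, contribution = 183,890 × €55.36 = €10,180,150.40.
Operating income = contribution − fixed costs = €10,180,150.40 − €3,505,800 = €6,674,350.40. Interest = €1,646,208.00.
DOL = €10,180,150.40 ÷ €6,674,350.40 = 1.5253; DFL = €6,674,350.40 ÷ €5,028,142.40 = 1.3274.
Combined leverage = 1.5253 × 1.3274 = 2.0247.

2.02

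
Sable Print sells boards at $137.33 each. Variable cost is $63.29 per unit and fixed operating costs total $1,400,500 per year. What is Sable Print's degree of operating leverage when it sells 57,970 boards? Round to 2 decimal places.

1.48

At 57,970 units, contribution = 57,970 × $74.04 = $4,292,098.80.
Subtracting fixed costs: EBIT = $4,292,098.80 − $1,400,500 = $2,891,598.80.
Degree of operating leverage = $4,292,098.80 / $2,891,598.80 = 1.4843.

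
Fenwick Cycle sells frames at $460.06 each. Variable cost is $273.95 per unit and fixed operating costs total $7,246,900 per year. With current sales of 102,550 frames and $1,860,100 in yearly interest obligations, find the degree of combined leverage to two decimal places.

Total contribution margin = 102,550 × $186.11 = $19,085,580.50.
Subtracting fixed costs: EBIT = $19,085,580.50 − $7,246,900 = $11,838,680.50. Interest = $1,860,100.00.
DOL = $19,085,580.50 ÷ $11,838,680.50 = 1.6121; DFL = $11,838,680.50 ÷ $9,978,580.50 = 1.1864.
DCL = DOL × DFL = 1.6121 × 1.1864 = 1.9126.

1.91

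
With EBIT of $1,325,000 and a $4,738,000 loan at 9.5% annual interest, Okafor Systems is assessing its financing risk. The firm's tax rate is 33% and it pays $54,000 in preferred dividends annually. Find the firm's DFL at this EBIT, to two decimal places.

1.67

Annual interest charges come to $450,110.00.
Pre-tax preferred-dividend burden = $54,000 ÷ (1 − 0.33) = $80,597.01.
DFL = EBIT ÷ [EBIT − I − D_p/(1−t)] = $1,325,000 ÷ [$1,325,000 − $450,110.00 − $80,597.01] = $1,325,000 ÷ $794,292.99 = 1.6682.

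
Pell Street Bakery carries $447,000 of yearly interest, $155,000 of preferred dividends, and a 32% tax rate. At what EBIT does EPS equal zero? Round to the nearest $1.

$674,941

Preferred dividends are paid after tax, so their pre-tax equivalent is $155,000 ÷ (1 − 0.32) = $227,941.18.
Financial break-even EBIT = interest + D_p ÷ (1 − t) = $447,000 + $227,941.18 = $674,941.18.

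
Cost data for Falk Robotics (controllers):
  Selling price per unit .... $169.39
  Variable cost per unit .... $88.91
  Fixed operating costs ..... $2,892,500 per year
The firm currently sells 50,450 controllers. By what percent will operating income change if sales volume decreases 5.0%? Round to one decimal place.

-17.4%

Total contribution margin = 50,450 × $80.48 = $4,060,216.00.
EBIT = $4,060,216.00 − $2,892,500 = $1,167,716.00.
Degree of operating leverage = $4,060,216.00 / $1,167,716.00 = 3.4771.
%ΔEBIT = DOL × %ΔSales = 3.4771 × -5.0% = -17.4%.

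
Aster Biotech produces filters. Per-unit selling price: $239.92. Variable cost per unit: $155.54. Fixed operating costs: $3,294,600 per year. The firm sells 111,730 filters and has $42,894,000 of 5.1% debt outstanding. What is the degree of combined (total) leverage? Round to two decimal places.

Contribution at this volume is 111,730 × $84.38 = $9,427,777.40.
Subtracting fixed costs: EBIT = $9,427,777.40 − $3,294,600 = $6,133,177.40. Interest = $2,187,594.00.
DOL = $9,427,777.40 ÷ $6,133,177.40 = 1.5372; DFL = $6,133,177.40 ÷ $3,945,583.40 = 1.5544.
Combined leverage = 1.5372 × 1.5544 = 2.3894.

2.39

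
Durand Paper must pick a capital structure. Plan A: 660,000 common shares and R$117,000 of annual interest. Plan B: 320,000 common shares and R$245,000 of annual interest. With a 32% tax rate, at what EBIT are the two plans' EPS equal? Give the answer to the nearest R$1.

R$365,471

Set EPS_A = EPS_B: (EBIT − R$117,000)(1 − 0.32) ÷ 660,000 = (EBIT − R$245,000)(1 − 0.32) ÷ 320,000.
Cancelling (1 − t) and cross-multiplying: 320,000·(EBIT − 117,000) = 660,000·(EBIT − 245,000).
EBIT × (660,000 − 320,000) = 245,000 × 660,000 − 117,000 × 320,000 = 124,260,000,000, so EBIT = 124,260,000,000 ÷ 340,000 = 365,470.59.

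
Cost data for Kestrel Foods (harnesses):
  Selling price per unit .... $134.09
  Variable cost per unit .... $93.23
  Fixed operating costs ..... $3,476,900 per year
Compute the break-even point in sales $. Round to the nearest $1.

$11,410,120

CM per unit = $134.09 − $93.23 = $40.86; CM ratio = $40.86 / $134.09 = 0.3047.
Break-even revenue = fixed costs × price ÷ CM = $3,476,900 × $134.09 ÷ $40.86 = $11,410,120.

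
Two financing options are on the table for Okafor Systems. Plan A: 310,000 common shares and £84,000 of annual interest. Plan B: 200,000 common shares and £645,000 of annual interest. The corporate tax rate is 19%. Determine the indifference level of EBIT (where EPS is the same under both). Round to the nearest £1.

£1,665,000

Set EPS_A = EPS_B: (EBIT − £84,000)(1 − 0.19) ÷ 310,000 = (EBIT − £645,000)(1 − 0.19) ÷ 200,000.
The (1 − t) factor cancels: (EBIT − 84,000) × 200,000 = (EBIT − 645,000) × 310,000.
EBIT × (310,000 − 200,000) = 645,000 × 310,000 − 84,000 × 200,000 = 183,150,000,000, so EBIT = 183,150,000,000 ÷ 110,000 = 1,665,000.00.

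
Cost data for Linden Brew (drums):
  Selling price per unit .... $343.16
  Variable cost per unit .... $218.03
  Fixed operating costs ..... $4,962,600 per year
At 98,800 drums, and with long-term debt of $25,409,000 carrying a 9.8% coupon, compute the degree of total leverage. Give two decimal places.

At 98,800 units, contribution = 98,800 × $125.13 = $12,362,844.00.
Operating income = contribution − fixed costs = $12,362,844.00 − $4,962,600 = $7,400,244.00. Interest = $2,490,082.00, so EBIT − I = $4,910,162.00.
Degree of total leverage = total CM / (EBIT − interest) = $12,362,844.00 / $4,910,162.00 = 2.5178.

2.52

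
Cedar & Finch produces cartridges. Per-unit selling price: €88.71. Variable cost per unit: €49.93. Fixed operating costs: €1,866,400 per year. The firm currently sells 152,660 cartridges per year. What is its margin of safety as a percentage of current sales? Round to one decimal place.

68.5%

Contribution margin per unit = €88.71 − €49.93 = €38.78. Break-even units = €1,866,400 ÷ €38.78 = 48,127.90; break-even revenue = 48,127.90 × €88.71 = €4,269,426.10.
Current sales = 152,660 × €88.71 = €13,542,468.60.
Margin of safety = (€13,542,468.60 − €4,269,426.10) ÷ €13,542,468.60 = 68.5%.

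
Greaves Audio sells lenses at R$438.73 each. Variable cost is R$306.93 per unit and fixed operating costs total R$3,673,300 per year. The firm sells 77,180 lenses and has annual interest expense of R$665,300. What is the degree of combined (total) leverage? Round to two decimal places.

1.74

At 77,180 units, contribution = 77,180 × R$131.80 = R$10,172,324.00.
EBIT = R$10,172,324.00 − R$3,673,300 = R$6,499,024.00. Interest = R$665,300.00, so EBIT − I = R$5,833,724.00.
Degree of total leverage = total CM / (EBIT − interest) = R$10,172,324.00 / R$5,833,724.00 = 1.7437.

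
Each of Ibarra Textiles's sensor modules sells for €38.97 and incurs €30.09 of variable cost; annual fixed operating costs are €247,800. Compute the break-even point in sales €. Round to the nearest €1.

€1,087,474

Contribution margin per unit = €38.97 − €30.09 = €8.88, a CM ratio of €8.88 ÷ €38.97 = 0.2279.
Break-even revenue = fixed costs × price ÷ CM = €247,800 × €38.97 ÷ €8.88 = €1,087,474.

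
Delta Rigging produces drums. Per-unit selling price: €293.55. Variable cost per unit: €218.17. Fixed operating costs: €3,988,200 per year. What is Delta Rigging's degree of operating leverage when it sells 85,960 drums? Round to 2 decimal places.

2.60

Total contribution margin = 85,960 × €75.38 = €6,479,664.80.
Operating income = contribution − fixed costs = €6,479,664.80 − €3,988,200 = €2,491,464.80.
Degree of operating leverage = €6,479,664.80 / €2,491,464.80 = 2.6007.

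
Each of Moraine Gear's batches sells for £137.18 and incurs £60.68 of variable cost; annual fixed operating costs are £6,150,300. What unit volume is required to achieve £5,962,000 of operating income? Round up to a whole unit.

Each unit contributes £137.18 − £60.68 = £76.50.
Required volume = (fixed costs + target profit) ÷ CM = (£6,150,300 + £5,962,000) ÷ £76.50 = 158,330.72, so 158,331 batches.

158,331 batches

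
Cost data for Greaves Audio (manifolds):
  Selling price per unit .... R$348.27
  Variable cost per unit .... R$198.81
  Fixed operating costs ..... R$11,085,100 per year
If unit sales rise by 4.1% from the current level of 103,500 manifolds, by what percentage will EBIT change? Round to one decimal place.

Contribution at this volume is 103,500 × R$149.46 = R$15,469,110.00.
Operating income = contribution − fixed costs = R$15,469,110.00 − R$11,085,100 = R$4,384,010.00.
So DOL = total CM / EBIT = R$15,469,110.00 / R$4,384,010.00 = 3.5285.
Operating income changes by 3.5285 × +4.1% = +14.5%.

+14.5%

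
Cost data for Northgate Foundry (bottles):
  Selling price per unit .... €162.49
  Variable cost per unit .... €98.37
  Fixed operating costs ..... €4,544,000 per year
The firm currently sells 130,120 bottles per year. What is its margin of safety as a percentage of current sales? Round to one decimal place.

Each unit contributes €162.49 − €98.37 = €64.12. Break-even units = €4,544,000 ÷ €64.12 = 70,867.12; break-even revenue = 70,867.12 × €162.49 = €11,515,199.00.
Current sales = 130,120 × €162.49 = €21,143,198.80.
Margin of safety = (€21,143,198.80 − €11,515,199.00) ÷ €21,143,198.80 = 45.5%.

45.5%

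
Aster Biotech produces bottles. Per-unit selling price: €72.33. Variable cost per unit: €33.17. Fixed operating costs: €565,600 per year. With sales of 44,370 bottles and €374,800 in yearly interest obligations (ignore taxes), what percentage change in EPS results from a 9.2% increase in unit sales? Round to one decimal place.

Contribution at this volume is 44,370 × €39.16 = €1,737,529.20.
Operating income = contribution − fixed costs = €1,737,529.20 − €565,600 = €1,171,929.20.
Interest = €374,800.00, so EBIT − I = €797,129.20.
DCL = total CM / (EBIT − I) = €1,737,529.20 / €797,129.20 = 2.1797.
%ΔEPS = DCL × %ΔSales = 2.1797 × +9.2% = +20.1%.

+20.1%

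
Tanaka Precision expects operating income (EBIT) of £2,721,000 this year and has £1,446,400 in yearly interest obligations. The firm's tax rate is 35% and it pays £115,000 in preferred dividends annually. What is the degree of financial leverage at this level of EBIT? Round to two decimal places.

2.48

Interest = £1,446,400.00.
Preferred dividends grossed up pre-tax: £115,000 / (1 − 0.35) = £176,923.08.
DFL = EBIT ÷ [EBIT − I − D_p/(1−t)] = £2,721,000 ÷ [£2,721,000 − £1,446,400.00 − £176,923.08] = £2,721,000 ÷ £1,097,676.92 = 2.4789.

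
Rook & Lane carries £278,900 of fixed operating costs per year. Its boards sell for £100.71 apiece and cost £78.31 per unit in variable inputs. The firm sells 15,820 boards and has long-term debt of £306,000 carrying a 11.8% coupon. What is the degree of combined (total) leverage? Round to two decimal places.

Total contribution margin = 15,820 × £22.40 = £354,368.00.
Operating income = contribution − fixed costs = £354,368.00 − £278,900 = £75,468.00. Interest = £36,108.00.
DOL = £354,368.00 ÷ £75,468.00 = 4.6956; DFL = £75,468.00 ÷ £39,360.00 = 1.9174.
DCL = DOL × DFL = 4.6956 × 1.9174 = 9.0033.

9.00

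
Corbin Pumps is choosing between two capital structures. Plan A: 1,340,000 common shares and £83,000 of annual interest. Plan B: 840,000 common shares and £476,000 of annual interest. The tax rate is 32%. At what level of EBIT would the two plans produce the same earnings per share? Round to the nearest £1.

Set EPS_A = EPS_B: (EBIT − £83,000)(1 − 0.32) ÷ 1,340,000 = (EBIT − £476,000)(1 − 0.32) ÷ 840,000.
The (1 − t) factor cancels: (EBIT − 83,000) × 840,000 = (EBIT − 476,000) × 1,340,000.
Solving, EBIT = (476,000·1,340,000 − 83,000·840,000) / (1,340,000 − 840,000) = 568,120,000,000 / 500,000 = 1,136,240.00.

£1,136,240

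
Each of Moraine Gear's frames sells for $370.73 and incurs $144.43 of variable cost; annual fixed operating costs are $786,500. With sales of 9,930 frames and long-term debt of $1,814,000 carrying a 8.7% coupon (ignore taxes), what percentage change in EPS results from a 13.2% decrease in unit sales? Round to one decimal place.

Total contribution margin = 9,930 × $226.30 = $2,247,159.00.
Subtracting fixed costs: EBIT = $2,247,159.00 − $786,500 = $1,460,659.00.
After interest of $157,818.00, pre-tax earnings = $1,302,841.00.
Degree of combined leverage = contribution ÷ (EBIT − I) = $2,247,159.00 ÷ $1,302,841.00 = 1.7248.
EPS therefore changes by 1.7248 × (-13.2%) = -22.8%.

-22.8%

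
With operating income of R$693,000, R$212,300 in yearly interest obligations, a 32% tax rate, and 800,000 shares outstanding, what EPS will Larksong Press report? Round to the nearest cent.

Pre-tax income = R$693,000 − R$212,300.00 = R$480,700.00.
After tax at 32%: net income = R$480,700.00 × 0.68 = R$326,876.00.
EPS = R$326,876.00 ÷ 800,000 = R$0.41.

R$0.41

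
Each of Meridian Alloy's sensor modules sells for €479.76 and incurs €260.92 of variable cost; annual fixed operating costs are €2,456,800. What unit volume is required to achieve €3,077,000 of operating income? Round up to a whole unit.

Each unit contributes €479.76 − €260.92 = €218.84.
Units = (FC + target) / CM = (€2,456,800 + €3,077,000) / €218.84 = 25,286.97, so 25,287 sensor modules.

25,287 sensor modules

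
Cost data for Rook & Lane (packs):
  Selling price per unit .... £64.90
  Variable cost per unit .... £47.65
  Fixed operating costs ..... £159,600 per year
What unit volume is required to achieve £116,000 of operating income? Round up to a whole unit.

15,977 packs

Contribution margin per unit = £64.90 − £47.65 = £17.25.
Units = (FC + target) / CM = (£159,600 + £116,000) / £17.25 = 15,976.81, so 15,977 packs.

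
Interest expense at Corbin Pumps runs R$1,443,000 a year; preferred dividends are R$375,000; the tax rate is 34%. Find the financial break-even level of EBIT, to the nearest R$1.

Grossing the preferred dividend up to pre-tax terms: R$375,000 / (1 − 0.34) = R$568,181.82.
Financial break-even EBIT = interest + D_p ÷ (1 − t) = R$1,443,000 + R$568,181.82 = R$2,011,181.82.

R$2,011,182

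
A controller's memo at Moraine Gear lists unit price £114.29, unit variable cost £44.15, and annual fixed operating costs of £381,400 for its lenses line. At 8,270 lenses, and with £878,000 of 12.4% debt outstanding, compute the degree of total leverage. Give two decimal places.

6.46

Total contribution margin = 8,270 × £70.14 = £580,057.80.
EBIT = £580,057.80 − £381,400 = £198,657.80. Interest = £108,872.00.
DOL = £580,057.80 ÷ £198,657.80 = 2.9199; DFL = £198,657.80 ÷ £89,785.80 = 2.2126.
Combined leverage = 2.9199 × 2.2126 = 6.4606.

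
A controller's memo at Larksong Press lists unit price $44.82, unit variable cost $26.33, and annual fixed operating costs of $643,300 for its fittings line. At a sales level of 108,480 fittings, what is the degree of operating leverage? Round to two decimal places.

1.47

Total contribution margin = 108,480 × $18.49 = $2,005,795.20.
EBIT = $2,005,795.20 − $643,300 = $1,362,495.20.
Degree of operating leverage = $2,005,795.20 / $1,362,495.20 = 1.4721.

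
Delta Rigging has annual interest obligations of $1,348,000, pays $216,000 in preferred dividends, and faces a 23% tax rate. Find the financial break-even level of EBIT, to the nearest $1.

$1,628,519

Grossing the preferred dividend up to pre-tax terms: $216,000 / (1 − 0.23) = $280,519.48.
Financial break-even EBIT = interest + D_p ÷ (1 − t) = $1,348,000 + $280,519.48 = $1,628,519.48.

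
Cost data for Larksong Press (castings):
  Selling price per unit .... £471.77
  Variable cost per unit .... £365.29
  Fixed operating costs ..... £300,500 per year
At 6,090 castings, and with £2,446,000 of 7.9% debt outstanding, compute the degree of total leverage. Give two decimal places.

Total contribution margin = 6,090 × £106.48 = £648,463.20.
Operating income = contribution − fixed costs = £648,463.20 − £300,500 = £347,963.20. Interest = £193,234.00, so EBIT − I = £154,729.20.
DCL = contribution ÷ (EBIT − I) = £648,463.20 ÷ £154,729.20 = 4.1910.

4.19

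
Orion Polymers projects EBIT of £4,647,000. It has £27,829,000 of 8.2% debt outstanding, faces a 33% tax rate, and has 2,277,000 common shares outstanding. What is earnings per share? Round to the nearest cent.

Interest = £2,281,978.00, so EBT = £4,647,000 − £2,281,978.00 = £2,365,022.00.
After tax at 33%: net income = £2,365,022.00 × 0.67 = £1,584,564.74.
EPS = £1,584,564.74 ÷ 2,277,000 = £0.70.

£0.70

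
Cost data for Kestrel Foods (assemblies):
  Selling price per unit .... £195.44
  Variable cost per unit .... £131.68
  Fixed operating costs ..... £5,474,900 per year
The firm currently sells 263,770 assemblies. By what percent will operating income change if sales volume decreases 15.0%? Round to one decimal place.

-22.2%

Total contribution margin = 263,770 × £63.76 = £16,817,975.20.
EBIT = £16,817,975.20 − £5,474,900 = £11,343,075.20.
Degree of operating leverage = £16,817,975.20 / £11,343,075.20 = 1.4827.
%ΔEBIT = DOL × %ΔSales = 1.4827 × -15.0% = -22.2%.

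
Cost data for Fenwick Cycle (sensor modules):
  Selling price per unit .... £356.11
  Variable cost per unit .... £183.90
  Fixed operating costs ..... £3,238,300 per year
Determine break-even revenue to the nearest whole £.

CM per unit = £356.11 − £183.90 = £172.21; CM ratio = £172.21 / £356.11 = 0.4836.
Break-even revenue = fixed costs × price ÷ CM = £3,238,300 × £356.11 ÷ £172.21 = £6,696,423.

£6,696,423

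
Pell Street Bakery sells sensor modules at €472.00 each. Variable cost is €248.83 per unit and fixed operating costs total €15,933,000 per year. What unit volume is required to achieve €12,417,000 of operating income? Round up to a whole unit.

Each unit contributes €472.00 − €248.83 = €223.17.
Need Q such that Q × €223.17 − €15,933,000 = €12,417,000, i.e. Q = €28,350,000 / €223.17 = 127,033.20 → 127,034.

127,034 sensor modules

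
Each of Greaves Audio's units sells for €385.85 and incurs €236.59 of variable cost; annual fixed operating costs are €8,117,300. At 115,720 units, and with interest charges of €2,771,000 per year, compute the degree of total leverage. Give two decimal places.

2.71

Contribution at this volume is 115,720 × €149.26 = €17,272,367.20.
Subtracting fixed costs: EBIT = €17,272,367.20 − €8,117,300 = €9,155,067.20. Interest = €2,771,000.00, so EBIT − I = €6,384,067.20.
Degree of total leverage = total CM / (EBIT − interest) = €17,272,367.20 / €6,384,067.20 = 2.7055.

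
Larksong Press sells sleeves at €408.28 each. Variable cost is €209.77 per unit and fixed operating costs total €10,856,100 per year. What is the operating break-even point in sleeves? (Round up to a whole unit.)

54,688 sleeves

Each unit contributes €408.28 − €209.77 = €198.51.
Units to break even: €10,856,100 ÷ €198.51 = 54,687.93, rounded up to 54,688.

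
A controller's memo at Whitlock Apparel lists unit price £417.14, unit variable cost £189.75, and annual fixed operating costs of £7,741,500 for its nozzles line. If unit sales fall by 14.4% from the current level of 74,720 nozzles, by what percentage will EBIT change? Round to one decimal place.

At 74,720 units, contribution = 74,720 × £227.39 = £16,990,580.80.
EBIT = £16,990,580.80 − £7,741,500 = £9,249,080.80.
DOL = contribution ÷ EBIT = £16,990,580.80 ÷ £9,249,080.80 = 1.8370.
So EBIT moves 1.8370 × (-14.4%) = -26.5%.

-26.5%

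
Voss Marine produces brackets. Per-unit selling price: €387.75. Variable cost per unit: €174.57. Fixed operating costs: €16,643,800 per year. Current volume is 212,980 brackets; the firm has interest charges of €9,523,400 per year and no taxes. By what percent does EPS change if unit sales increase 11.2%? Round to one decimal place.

+26.4%

Total contribution margin = 212,980 × €213.18 = €45,403,076.40.
Operating income = contribution − fixed costs = €45,403,076.40 − €16,643,800 = €28,759,276.40.
Interest = €9,523,400.00, so EBIT − I = €19,235,876.40.
DCL = total CM / (EBIT − I) = €45,403,076.40 / €19,235,876.40 = 2.3603.
%ΔEPS = DCL × %ΔSales = 2.3603 × +11.2% = +26.4%.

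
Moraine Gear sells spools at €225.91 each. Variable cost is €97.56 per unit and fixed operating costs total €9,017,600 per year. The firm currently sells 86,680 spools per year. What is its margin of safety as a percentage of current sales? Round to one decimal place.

Unit CM = price − variable cost = €225.91 − €97.56 = €128.35. Break-even units = €9,017,600 ÷ €128.35 = 70,257.89; break-even revenue = 70,257.89 × €225.91 = €15,871,959.61.
Actual sales revenue = 86,680 × €225.91 = €19,581,878.80.
Margin of safety = (€19,581,878.80 − €15,871,959.61) ÷ €19,581,878.80 = 18.9%.

18.9%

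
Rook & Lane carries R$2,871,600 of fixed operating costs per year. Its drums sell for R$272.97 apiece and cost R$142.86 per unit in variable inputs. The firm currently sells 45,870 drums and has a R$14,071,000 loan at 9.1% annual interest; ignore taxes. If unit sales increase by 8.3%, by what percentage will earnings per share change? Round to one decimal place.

Total contribution margin = 45,870 × R$130.11 = R$5,968,145.70.
Subtracting fixed costs: EBIT = R$5,968,145.70 − R$2,871,600 = R$3,096,545.70.
After interest of R$1,280,461.00, pre-tax earnings = R$1,816,084.70.
DCL = total CM / (EBIT − I) = R$5,968,145.70 / R$1,816,084.70 = 3.2863.
%ΔEPS = DCL × %ΔSales = 3.2863 × +8.3% = +27.3%.

+27.3%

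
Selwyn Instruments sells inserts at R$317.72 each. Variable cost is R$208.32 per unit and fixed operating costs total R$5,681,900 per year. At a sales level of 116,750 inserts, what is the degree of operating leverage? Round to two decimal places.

1.80

Total contribution margin = 116,750 × R$109.40 = R$12,772,450.00.
EBIT = R$12,772,450.00 − R$5,681,900 = R$7,090,550.00.
Degree of operating leverage = R$12,772,450.00 / R$7,090,550.00 = 1.8013.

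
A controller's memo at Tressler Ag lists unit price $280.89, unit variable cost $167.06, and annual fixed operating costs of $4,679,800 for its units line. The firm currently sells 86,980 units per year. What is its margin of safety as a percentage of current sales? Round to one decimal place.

Each unit contributes $280.89 − $167.06 = $113.83. Break-even units = $4,679,800 ÷ $113.83 = 41,112.18; break-even revenue = 41,112.18 × $280.89 = $11,548,001.60.
Actual sales revenue = 86,980 × $280.89 = $24,431,812.20.
Margin of safety = ($24,431,812.20 − $11,548,001.60) ÷ $24,431,812.20 = 52.7%.

52.7%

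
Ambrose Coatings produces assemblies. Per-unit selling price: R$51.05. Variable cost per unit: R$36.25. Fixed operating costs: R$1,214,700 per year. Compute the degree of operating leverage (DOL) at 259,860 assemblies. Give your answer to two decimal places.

Total contribution margin = 259,860 × R$14.80 = R$3,845,928.00.
Subtracting fixed costs: EBIT = R$3,845,928.00 − R$1,214,700 = R$2,631,228.00.
DOL = contribution ÷ EBIT = R$3,845,928.00 ÷ R$2,631,228.00 = 1.4616.

1.46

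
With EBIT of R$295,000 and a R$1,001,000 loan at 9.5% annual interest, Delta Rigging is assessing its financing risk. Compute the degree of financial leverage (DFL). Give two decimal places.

Annual interest charges come to R$95,095.00.
Degree of financial leverage = EBIT / (EBIT − interest) = R$295,000 / R$199,905.00 = 1.4757.

1.48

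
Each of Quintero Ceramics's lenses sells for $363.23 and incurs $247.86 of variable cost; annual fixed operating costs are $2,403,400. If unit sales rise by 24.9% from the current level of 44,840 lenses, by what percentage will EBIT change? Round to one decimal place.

At 44,840 units, contribution = 44,840 × $115.37 = $5,173,190.80.
Subtracting fixed costs: EBIT = $5,173,190.80 − $2,403,400 = $2,769,790.80.
Degree of operating leverage = $5,173,190.80 / $2,769,790.80 = 1.8677.
%ΔEBIT = DOL × %ΔSales = 1.8677 × +24.9% = +46.5%.

+46.5%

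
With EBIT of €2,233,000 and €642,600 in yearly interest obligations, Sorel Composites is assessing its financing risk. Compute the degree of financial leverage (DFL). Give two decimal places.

Annual interest charges come to €642,600.00.
DFL = EBIT ÷ (EBIT − I) = €2,233,000 ÷ (€2,233,000 − €642,600.00) = €2,233,000 ÷ €1,590,400.00 = 1.4040.

1.40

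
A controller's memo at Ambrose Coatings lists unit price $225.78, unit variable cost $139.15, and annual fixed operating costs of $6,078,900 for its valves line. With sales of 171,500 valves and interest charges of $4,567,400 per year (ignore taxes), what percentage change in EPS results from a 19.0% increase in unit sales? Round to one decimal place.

+67.0%

Total contribution margin = 171,500 × $86.63 = $14,857,045.00.
EBIT = $14,857,045.00 − $6,078,900 = $8,778,145.00.
Interest = $4,567,400.00, so EBIT − I = $4,210,745.00.
Degree of combined leverage = contribution ÷ (EBIT − I) = $14,857,045.00 ÷ $4,210,745.00 = 3.5284.
%ΔEPS = DCL × %ΔSales = 3.5284 × +19.0% = +67.0%.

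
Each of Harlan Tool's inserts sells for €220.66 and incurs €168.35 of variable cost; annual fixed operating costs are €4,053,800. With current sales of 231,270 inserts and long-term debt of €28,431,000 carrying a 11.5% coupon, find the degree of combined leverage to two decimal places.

2.53

Total contribution margin = 231,270 × €52.31 = €12,097,733.70.
Subtracting fixed costs: EBIT = €12,097,733.70 − €4,053,800 = €8,043,933.70. Interest = €3,269,565.00, so EBIT − I = €4,774,368.70.
DCL = contribution ÷ (EBIT − I) = €12,097,733.70 ÷ €4,774,368.70 = 2.5339.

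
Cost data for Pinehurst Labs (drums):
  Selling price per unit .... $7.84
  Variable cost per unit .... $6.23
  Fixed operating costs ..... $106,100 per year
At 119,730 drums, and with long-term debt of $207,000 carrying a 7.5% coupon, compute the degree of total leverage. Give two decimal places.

2.71

Total contribution margin = 119,730 × $1.61 = $192,765.30.
EBIT = $192,765.30 − $106,100 = $86,665.30. Interest = $15,525.00.
DOL = $192,765.30 ÷ $86,665.30 = 2.2243; DFL = $86,665.30 ÷ $71,140.30 = 1.2182.
Combined leverage = 2.2243 × 1.2182 = 2.7096.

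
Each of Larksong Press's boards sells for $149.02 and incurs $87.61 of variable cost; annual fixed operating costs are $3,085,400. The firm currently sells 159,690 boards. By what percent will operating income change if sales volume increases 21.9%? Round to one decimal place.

+32.0%

At 159,690 units, contribution = 159,690 × $61.41 = $9,806,562.90.
Subtracting fixed costs: EBIT = $9,806,562.90 − $3,085,400 = $6,721,162.90.
DOL = contribution ÷ EBIT = $9,806,562.90 ÷ $6,721,162.90 = 1.4591.
%ΔEBIT = DOL × %ΔSales = 1.4591 × +21.9% = +32.0%.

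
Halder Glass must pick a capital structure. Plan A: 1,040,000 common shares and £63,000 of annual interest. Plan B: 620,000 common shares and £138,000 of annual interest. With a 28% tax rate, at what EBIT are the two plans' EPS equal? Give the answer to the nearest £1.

£248,714

At indifference, (EBIT − 63,000)(1 − t)/1,040,000 = (EBIT − 138,000)(1 − t)/620,000.
Cancelling (1 − t) and cross-multiplying: 620,000·(EBIT − 63,000) = 1,040,000·(EBIT − 138,000).
EBIT × (1,040,000 − 620,000) = 138,000 × 1,040,000 − 63,000 × 620,000 = 104,460,000,000, so EBIT = 104,460,000,000 ÷ 420,000 = 248,714.29.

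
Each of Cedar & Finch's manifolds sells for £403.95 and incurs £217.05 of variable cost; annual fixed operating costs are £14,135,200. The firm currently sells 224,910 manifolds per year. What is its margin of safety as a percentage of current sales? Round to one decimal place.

Unit CM = price − variable cost = £403.95 − £217.05 = £186.90. Break-even units = £14,135,200 ÷ £186.90 = 75,629.75; break-even revenue = 75,629.75 × £403.95 = £30,550,636.92.
Current sales = 224,910 × £403.95 = £90,852,394.50.
Margin of safety = (£90,852,394.50 − £30,550,636.92) ÷ £90,852,394.50 = 66.4%.

66.4%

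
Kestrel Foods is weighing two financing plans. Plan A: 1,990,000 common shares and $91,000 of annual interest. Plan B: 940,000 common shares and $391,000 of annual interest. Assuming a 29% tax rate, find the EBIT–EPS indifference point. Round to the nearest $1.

$659,571

At indifference, (EBIT − 91,000)(1 − t)/1,990,000 = (EBIT − 391,000)(1 − t)/940,000.
Cancelling (1 − t) and cross-multiplying: 940,000·(EBIT − 91,000) = 1,990,000·(EBIT − 391,000).
Solving, EBIT = (391,000·1,990,000 − 91,000·940,000) / (1,990,000 − 940,000) = 692,550,000,000 / 1,050,000 = 659,571.43.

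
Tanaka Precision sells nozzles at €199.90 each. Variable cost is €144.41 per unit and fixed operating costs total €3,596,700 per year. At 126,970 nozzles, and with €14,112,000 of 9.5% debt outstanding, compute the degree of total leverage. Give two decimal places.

At 126,970 units, contribution = 126,970 × €55.49 = €7,045,565.30.
Operating income = contribution − fixed costs = €7,045,565.30 − €3,596,700 = €3,448,865.30. Interest = €1,340,640.00, so EBIT − I = €2,108,225.30.
DCL = contribution ÷ (EBIT − I) = €7,045,565.30 ÷ €2,108,225.30 = 3.3419.

3.34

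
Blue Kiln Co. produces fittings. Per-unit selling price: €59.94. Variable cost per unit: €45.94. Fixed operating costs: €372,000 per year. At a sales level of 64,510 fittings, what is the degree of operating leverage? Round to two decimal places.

Total contribution margin = 64,510 × €14.00 = €903,140.00.
Subtracting fixed costs: EBIT = €903,140.00 − €372,000 = €531,140.00.
So DOL = total CM / EBIT = €903,140.00 / €531,140.00 = 1.7004.

1.70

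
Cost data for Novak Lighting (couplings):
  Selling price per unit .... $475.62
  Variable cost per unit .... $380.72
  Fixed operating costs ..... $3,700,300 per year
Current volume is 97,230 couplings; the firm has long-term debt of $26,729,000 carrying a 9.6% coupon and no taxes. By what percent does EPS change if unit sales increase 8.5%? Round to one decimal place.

Contribution at this volume is 97,230 × $94.90 = $9,227,127.00.
Subtracting fixed costs: EBIT = $9,227,127.00 − $3,700,300 = $5,526,827.00.
Interest = $2,565,984.00, so EBIT − I = $2,960,843.00.
DCL = total CM / (EBIT − I) = $9,227,127.00 / $2,960,843.00 = 3.1164.
%ΔEPS = DCL × %ΔSales = 3.1164 × +8.5% = +26.5%.

+26.5%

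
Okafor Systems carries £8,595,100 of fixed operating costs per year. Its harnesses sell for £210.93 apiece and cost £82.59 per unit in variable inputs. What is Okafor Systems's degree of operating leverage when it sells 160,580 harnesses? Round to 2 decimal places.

1.72

At 160,580 units, contribution = 160,580 × £128.34 = £20,608,837.20.
Operating income = contribution − fixed costs = £20,608,837.20 − £8,595,100 = £12,013,737.20.
DOL = contribution ÷ EBIT = £20,608,837.20 ÷ £12,013,737.20 = 1.7154.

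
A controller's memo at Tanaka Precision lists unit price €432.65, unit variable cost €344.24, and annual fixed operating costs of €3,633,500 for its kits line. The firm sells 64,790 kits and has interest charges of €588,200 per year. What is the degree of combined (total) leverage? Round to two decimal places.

3.80

Contribution at this volume is 64,790 × €88.41 = €5,728,083.90.
EBIT = €5,728,083.90 − €3,633,500 = €2,094,583.90. Interest = €588,200.00, so EBIT − I = €1,506,383.90.
DCL = contribution ÷ (EBIT − I) = €5,728,083.90 ÷ €1,506,383.90 = 3.8025.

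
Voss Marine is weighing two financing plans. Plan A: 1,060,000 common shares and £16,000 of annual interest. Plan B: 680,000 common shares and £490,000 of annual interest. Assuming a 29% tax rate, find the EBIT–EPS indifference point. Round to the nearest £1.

Set EPS_A = EPS_B: (EBIT − £16,000)(1 − 0.29) ÷ 1,060,000 = (EBIT − £490,000)(1 − 0.29) ÷ 680,000.
Cancelling (1 − t) and cross-multiplying: 680,000·(EBIT − 16,000) = 1,060,000·(EBIT − 490,000).
Solving, EBIT = (490,000·1,060,000 − 16,000·680,000) / (1,060,000 − 680,000) = 508,520,000,000 / 380,000 = 1,338,210.53.

£1,338,211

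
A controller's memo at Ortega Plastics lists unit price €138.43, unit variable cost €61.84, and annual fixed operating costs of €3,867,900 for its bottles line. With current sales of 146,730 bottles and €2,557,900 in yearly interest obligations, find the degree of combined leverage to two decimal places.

Total contribution margin = 146,730 × €76.59 = €11,238,050.70.
Subtracting fixed costs: EBIT = €11,238,050.70 − €3,867,900 = €7,370,150.70. Interest = €2,557,900.00, so EBIT − I = €4,812,250.70.
DCL = contribution ÷ (EBIT − I) = €11,238,050.70 ÷ €4,812,250.70 = 2.3353.

2.34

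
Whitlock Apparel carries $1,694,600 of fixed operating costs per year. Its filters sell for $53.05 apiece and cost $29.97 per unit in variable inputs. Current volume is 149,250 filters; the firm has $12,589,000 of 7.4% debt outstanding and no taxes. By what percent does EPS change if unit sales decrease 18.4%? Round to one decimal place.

-77.4%

Contribution at this volume is 149,250 × $23.08 = $3,444,690.00.
Subtracting fixed costs: EBIT = $3,444,690.00 − $1,694,600 = $1,750,090.00.
Interest = $931,586.00, so EBIT − I = $818,504.00.
DCL = total CM / (EBIT − I) = $3,444,690.00 / $818,504.00 = 4.2085.
EPS therefore changes by 4.2085 × (-18.4%) = -77.4%.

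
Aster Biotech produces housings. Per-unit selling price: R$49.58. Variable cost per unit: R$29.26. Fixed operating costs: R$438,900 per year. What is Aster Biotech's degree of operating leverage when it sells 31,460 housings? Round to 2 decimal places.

3.19

Total contribution margin = 31,460 × R$20.32 = R$639,267.20.
Operating income = contribution − fixed costs = R$639,267.20 − R$438,900 = R$200,367.20.
Degree of operating leverage = R$639,267.20 / R$200,367.20 = 3.1905.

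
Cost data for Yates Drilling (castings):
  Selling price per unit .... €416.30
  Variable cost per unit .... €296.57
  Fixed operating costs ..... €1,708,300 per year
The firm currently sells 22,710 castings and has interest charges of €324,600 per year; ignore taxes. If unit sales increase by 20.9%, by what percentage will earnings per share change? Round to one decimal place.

Total contribution margin = 22,710 × €119.73 = €2,719,068.30.
EBIT = €2,719,068.30 − €1,708,300 = €1,010,768.30.
Interest = €324,600.00, so EBIT − I = €686,168.30.
Degree of combined leverage = contribution ÷ (EBIT − I) = €2,719,068.30 ÷ €686,168.30 = 3.9627.
%ΔEPS = DCL × %ΔSales = 3.9627 × +20.9% = +82.8%.

+82.8%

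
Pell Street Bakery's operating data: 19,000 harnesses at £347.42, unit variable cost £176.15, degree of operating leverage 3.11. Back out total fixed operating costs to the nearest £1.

Total contribution margin = 19,000 × £171.27 = £3,254,130.00.
Since DOL = CM ÷ EBIT, EBIT = £3,254,130.00 ÷ 3.11 = £1,046,344.05.
Fixed costs = CM − EBIT = £3,254,130.00 − £1,046,344.05 = £2,207,786.

£2,207,786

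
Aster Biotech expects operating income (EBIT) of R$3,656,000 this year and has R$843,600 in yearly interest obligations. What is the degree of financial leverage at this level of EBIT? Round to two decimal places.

1.30

Interest = R$843,600.00.
DFL = EBIT ÷ (EBIT − I) = R$3,656,000 ÷ (R$3,656,000 − R$843,600.00) = R$3,656,000 ÷ R$2,812,400.00 = 1.3000.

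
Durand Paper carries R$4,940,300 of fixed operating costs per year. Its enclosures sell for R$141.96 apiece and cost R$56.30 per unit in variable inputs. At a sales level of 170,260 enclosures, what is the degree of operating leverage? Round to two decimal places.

1.51

Contribution at this volume is 170,260 × R$85.66 = R$14,584,471.60.
EBIT = R$14,584,471.60 − R$4,940,300 = R$9,644,171.60.
So DOL = total CM / EBIT = R$14,584,471.60 / R$9,644,171.60 = 1.5123.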